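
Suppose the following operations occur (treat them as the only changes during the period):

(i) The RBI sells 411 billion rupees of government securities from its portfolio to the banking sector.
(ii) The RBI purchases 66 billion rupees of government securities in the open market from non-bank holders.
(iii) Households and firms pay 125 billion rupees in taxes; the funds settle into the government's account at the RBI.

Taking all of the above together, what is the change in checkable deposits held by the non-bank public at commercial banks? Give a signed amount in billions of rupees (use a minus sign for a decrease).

-59 billion

OMO sale (to banks) 411 billion rupees: the counterparty is a bank, so public deposits are unchanged → 0.
Asset purchase (from non-banks) 66 billion rupees: non-bank counterparties' bank balances rise → +66B.
Government account inflow 125 billion rupees: non-bank counterparties' bank balances fall → −125B.
Net: 0 + 66 − 125 = -59 billion.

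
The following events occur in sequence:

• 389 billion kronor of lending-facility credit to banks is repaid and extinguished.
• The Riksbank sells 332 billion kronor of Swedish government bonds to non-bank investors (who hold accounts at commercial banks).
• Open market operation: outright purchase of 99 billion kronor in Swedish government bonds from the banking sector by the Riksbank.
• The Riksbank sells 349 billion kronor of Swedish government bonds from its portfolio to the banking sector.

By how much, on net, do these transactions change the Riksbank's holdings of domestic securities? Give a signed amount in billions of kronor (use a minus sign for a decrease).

Discount-window repayment 389 billion kronor: the Riksbank's securities portfolio is untouched → 0.
Asset sale (to non-banks) 332 billion kronor: securities removed from the Riksbank's portfolio → −332B.
OMO purchase (from banks) 99 billion kronor: securities added to the Riksbank's portfolio → +99B.
OMO sale (to banks) 349 billion kronor: securities removed from the Riksbank's portfolio → −349B.
Net: 0 − 332 + 99 − 349 = -582 billion.

-582 billion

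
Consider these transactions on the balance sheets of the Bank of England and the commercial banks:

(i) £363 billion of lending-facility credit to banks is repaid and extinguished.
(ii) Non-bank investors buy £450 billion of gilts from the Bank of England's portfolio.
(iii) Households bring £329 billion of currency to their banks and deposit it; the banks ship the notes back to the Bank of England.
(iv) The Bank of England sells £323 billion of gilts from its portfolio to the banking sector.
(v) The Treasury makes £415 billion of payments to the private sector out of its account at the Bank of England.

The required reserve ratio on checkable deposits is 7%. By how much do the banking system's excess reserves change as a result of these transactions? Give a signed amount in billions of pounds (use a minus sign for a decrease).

Discount-window repayment £363 billion: reserves −£363B, deposits 0.
Asset sale (to non-banks) £450 billion: reserves −£450B, deposits −£450B.
Currency deposit £329 billion: reserves +£329B, deposits +£329B.
OMO sale (to banks) £323 billion: reserves −£323B, deposits 0.
Government spending £415 billion: reserves +£415B, deposits +£415B.
Totals: Δreserves = −£392B, Δdeposits = +£294B.
Δrequired reserves = 7% × +£294B = +£20.58B.
Δexcess reserves = Δreserves − Δrequired = −£392B − (+£20.58B) = -£412.58 billion.

-£412.58 billion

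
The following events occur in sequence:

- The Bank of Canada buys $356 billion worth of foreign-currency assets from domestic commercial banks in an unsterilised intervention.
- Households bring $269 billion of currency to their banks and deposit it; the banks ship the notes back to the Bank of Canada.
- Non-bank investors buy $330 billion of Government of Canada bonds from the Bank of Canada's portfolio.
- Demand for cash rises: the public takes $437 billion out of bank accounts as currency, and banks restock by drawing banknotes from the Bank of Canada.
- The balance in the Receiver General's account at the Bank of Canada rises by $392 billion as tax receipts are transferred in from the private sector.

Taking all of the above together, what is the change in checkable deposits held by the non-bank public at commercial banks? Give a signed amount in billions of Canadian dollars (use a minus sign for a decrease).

-$890 billion

Bank of Canada balance sheet:
  Assets:      Securities −$330B, Foreign assets +$356B
  Liabilities: Bank reserves −$534B, Currency in circulation +$168B, Government deposits +$392B
Commercial banking system:
  Assets:      Reserves at CB −$534B, Foreign assets −$356B
  Liabilities: Checkable deposits −$890B
So the change in checkable deposits held by the non-bank public at commercial banks is -$890 billion.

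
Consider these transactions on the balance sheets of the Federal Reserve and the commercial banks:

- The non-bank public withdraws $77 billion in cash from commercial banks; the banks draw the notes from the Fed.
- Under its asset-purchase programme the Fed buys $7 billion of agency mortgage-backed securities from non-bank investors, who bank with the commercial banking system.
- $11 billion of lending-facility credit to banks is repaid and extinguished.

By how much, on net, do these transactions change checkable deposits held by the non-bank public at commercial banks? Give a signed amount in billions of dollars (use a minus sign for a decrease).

Currency withdrawal $77 billion: non-bank counterparties' bank balances fall → −$77B.
Asset purchase (from non-banks) $7 billion: non-bank counterparties' bank balances rise → +$7B.
Discount-window repayment $11 billion: the counterparty is a bank, so public deposits are unchanged → 0.
Net: −77 + 7 + 0 = -$70 billion.

-$70 billion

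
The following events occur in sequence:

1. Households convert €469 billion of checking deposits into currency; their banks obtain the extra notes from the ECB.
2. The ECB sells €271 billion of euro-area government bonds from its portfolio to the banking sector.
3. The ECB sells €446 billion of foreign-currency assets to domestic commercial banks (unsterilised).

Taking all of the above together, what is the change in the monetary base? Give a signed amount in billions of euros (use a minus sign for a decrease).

Currency withdrawal €469 billion: just a shift between currency and reserves — both are base money → 0.
OMO sale (to banks) €271 billion: ECB balance sheet contracts → −€271B.
FX sale €446 billion: ECB balance sheet contracts → −€446B.
Net: 0 − 271 − 446 = -€717 billion.

-€717 billion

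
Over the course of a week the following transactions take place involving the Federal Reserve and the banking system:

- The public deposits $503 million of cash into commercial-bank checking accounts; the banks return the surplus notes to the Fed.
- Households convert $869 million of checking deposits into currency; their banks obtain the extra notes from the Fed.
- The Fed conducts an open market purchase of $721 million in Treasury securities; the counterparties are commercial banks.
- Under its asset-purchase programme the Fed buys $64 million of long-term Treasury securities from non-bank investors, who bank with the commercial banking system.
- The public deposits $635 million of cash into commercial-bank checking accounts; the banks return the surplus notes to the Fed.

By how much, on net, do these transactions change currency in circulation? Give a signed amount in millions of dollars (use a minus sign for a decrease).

Currency deposit $503 million: notes return to the central bank → −$503M.
Currency withdrawal $869 million: notes leave the central bank → +$869M.
OMO purchase (from banks) $721 million: no currency enters or leaves circulation → 0.
Asset purchase (from non-banks) $64 million: no currency enters or leaves circulation → 0.
Currency deposit $635 million: notes return to the central bank → −$635M.
Net: −503 + 869 + 0 + 0 − 635 = -$269 million.

-$269 million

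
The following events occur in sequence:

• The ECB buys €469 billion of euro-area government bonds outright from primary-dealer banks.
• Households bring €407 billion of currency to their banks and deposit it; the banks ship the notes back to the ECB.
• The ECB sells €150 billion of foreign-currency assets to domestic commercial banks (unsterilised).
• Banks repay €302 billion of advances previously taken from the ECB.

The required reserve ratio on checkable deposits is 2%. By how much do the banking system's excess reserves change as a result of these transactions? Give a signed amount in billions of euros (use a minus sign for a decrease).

+€415.86 billion

OMO purchase (from banks) €469 billion: reserves +€469B, deposits 0.
Currency deposit €407 billion: reserves +€407B, deposits +€407B.
FX sale €150 billion: reserves −€150B, deposits 0.
Discount-window repayment €302 billion: reserves −€302B, deposits 0.
Totals: Δreserves = +€424B, Δdeposits = +€407B.
Δrequired reserves = 2% × +€407B = +€8.14B.
Δexcess reserves = Δreserves − Δrequired = +€424B − (+€8.14B) = +€415.86 billion.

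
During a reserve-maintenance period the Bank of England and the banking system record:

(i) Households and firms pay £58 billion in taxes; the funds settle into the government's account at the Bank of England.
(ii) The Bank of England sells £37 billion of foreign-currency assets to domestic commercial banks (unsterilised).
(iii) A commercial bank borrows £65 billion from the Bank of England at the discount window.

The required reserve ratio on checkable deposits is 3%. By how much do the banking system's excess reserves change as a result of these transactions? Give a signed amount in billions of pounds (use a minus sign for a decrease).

-£28.26 billion

Government account inflow £58 billion: reserves −£58B, deposits −£58B.
FX sale £37 billion: reserves −£37B, deposits 0.
Discount-window loan £65 billion: reserves +£65B, deposits 0.
Totals: Δreserves = −£30B, Δdeposits = −£58B.
Δrequired reserves = 3% × −£58B = −£1.74B.
Δexcess reserves = Δreserves − Δrequired = −£30B − (−£1.74B) = -£28.26 billion.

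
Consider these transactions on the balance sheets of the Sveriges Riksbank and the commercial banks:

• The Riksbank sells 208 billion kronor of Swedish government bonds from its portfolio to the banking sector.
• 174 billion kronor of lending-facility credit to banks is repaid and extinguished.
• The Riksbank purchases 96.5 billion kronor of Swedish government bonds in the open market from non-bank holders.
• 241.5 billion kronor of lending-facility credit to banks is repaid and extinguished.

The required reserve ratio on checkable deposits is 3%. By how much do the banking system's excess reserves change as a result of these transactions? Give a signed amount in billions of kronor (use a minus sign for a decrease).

OMO sale (to banks) 208 billion kronor: reserves −208B, deposits 0.
Discount-window repayment 174 billion kronor: reserves −174B, deposits 0.
Asset purchase (from non-banks) 96.5 billion kronor: reserves +96.5B, deposits +96.5B.
Discount-window repayment 241.5 billion kronor: reserves −241.5B, deposits 0.
Totals: Δreserves = −527B, Δdeposits = +96.5B.
Δrequired reserves = 3% × +96.5B = +2.895B.
Δexcess reserves = Δreserves − Δrequired = −527B − (+2.895B) = -529.895 billion.

-529.895 billion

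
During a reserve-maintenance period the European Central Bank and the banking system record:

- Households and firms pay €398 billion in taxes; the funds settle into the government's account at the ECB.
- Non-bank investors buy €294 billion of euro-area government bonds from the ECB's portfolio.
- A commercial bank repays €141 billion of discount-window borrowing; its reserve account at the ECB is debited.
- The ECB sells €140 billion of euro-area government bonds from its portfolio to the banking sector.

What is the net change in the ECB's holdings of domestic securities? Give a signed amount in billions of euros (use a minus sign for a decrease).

Government account inflow €398 billion: the ECB's securities portfolio is untouched → 0.
Asset sale (to non-banks) €294 billion: securities removed from the ECB's portfolio → −€294B.
Discount-window repayment €141 billion: the ECB's securities portfolio is untouched → 0.
OMO sale (to banks) €140 billion: securities removed from the ECB's portfolio → −€140B.
Net: 0 − 294 + 0 − 140 = -€434 billion.

-€434 billion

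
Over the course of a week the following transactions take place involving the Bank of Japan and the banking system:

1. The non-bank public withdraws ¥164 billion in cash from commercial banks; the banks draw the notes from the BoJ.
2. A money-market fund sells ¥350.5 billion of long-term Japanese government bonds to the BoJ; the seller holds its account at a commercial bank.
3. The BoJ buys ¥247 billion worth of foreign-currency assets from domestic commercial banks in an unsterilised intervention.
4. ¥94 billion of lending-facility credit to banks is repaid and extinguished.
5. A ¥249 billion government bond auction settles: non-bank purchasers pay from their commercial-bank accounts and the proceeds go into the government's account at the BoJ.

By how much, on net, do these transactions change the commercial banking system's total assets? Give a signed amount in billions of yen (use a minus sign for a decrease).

BoJ balance sheet:
  Assets:      Securities +¥350.5B, Loans to banks −¥94B, Foreign assets +¥247B
  Liabilities: Bank reserves +¥90.5B, Currency in circulation +¥164B, Government deposits +¥249B
Commercial banking system:
  Assets:      Reserves at CB +¥90.5B, Foreign assets −¥247B
  Liabilities: Checkable deposits −¥62.5B, Borrowings from CB −¥94B
Change in total bank assets = -¥156.5 billion.

-¥156.5 billion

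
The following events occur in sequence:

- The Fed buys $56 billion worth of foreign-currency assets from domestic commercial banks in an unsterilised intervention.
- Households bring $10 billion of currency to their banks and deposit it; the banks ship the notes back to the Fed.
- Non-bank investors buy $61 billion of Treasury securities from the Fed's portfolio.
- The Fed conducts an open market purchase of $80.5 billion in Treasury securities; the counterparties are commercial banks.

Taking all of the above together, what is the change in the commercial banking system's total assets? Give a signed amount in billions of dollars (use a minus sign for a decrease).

-$51 billion

Fed balance sheet:
  Assets:      Securities +$19.5B, Foreign assets +$56B
  Liabilities: Bank reserves +$85.5B, Currency in circulation −$10B
Commercial banking system:
  Assets:      Reserves at CB +$85.5B, Securities −$80.5B, Foreign assets −$56B
  Liabilities: Checkable deposits −$51B
Change in total bank assets = -$51 billion.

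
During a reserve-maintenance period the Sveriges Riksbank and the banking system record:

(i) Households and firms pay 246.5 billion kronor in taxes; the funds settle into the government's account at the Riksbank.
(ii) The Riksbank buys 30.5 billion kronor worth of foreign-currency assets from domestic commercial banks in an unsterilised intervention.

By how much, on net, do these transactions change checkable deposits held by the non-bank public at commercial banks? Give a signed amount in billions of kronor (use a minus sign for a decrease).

Government account inflow 246.5 billion kronor: non-bank counterparties' bank balances fall → −246.5B.
FX purchase 30.5 billion kronor: the counterparty is a bank, so public deposits are unchanged → 0.
Net: −246.5 + 0 = -246.5 billion.

-246.5 billion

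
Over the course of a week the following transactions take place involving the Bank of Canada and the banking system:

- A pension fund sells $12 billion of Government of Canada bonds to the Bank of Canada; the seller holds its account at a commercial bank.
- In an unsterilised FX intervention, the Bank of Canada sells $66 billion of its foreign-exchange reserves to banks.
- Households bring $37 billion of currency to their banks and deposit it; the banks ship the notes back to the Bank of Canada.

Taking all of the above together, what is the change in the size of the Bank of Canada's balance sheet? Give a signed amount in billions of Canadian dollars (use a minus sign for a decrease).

-$54 billion

Asset purchase (from non-banks) $12 billion: a Bank of Canada asset is acquired → +$12B.
FX sale $66 billion: a Bank of Canada asset is shed → −$66B.
Currency deposit $37 billion: only the composition of liabilities changes → 0.
Net: 12 − 66 + 0 = -$54 billion.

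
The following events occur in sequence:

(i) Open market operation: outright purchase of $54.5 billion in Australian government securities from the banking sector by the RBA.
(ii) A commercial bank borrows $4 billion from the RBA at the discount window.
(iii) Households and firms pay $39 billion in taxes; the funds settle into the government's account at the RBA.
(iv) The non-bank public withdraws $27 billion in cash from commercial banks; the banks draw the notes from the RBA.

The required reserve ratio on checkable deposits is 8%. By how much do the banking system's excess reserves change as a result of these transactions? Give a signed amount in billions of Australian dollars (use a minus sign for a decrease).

OMO purchase (from banks) $54.5 billion: reserves +$54.5B, deposits 0.
Discount-window loan $4 billion: reserves +$4B, deposits 0.
Government account inflow $39 billion: reserves −$39B, deposits −$39B.
Currency withdrawal $27 billion: reserves −$27B, deposits −$27B.
Totals: Δreserves = −$7.5B, Δdeposits = −$66B.
Δrequired reserves = 8% × −$66B = −$5.28B.
Δexcess reserves = Δreserves − Δrequired = −$7.5B − (−$5.28B) = -$2.22 billion.

-$2.22 billion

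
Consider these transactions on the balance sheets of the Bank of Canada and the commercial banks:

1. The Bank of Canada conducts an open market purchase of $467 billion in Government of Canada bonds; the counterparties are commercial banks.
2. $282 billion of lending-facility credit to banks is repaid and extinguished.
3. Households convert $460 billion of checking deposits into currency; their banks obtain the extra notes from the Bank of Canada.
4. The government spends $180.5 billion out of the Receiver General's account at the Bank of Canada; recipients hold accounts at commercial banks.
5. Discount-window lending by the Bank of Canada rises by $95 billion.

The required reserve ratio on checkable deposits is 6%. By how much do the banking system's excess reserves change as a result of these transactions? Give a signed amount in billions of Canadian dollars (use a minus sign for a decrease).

OMO purchase (from banks) $467 billion: reserves +$467B, deposits 0.
Discount-window repayment $282 billion: reserves −$282B, deposits 0.
Currency withdrawal $460 billion: reserves −$460B, deposits −$460B.
Government spending $180.5 billion: reserves +$180.5B, deposits +$180.5B.
Discount-window loan $95 billion: reserves +$95B, deposits 0.
Totals: Δreserves = +$0.5B, Δdeposits = −$279.5B.
Δrequired reserves = 6% × −$279.5B = −$16.77B.
Δexcess reserves = Δreserves − Δrequired = +$0.5B − (−$16.77B) = +$17.27 billion.

+$17.27 billion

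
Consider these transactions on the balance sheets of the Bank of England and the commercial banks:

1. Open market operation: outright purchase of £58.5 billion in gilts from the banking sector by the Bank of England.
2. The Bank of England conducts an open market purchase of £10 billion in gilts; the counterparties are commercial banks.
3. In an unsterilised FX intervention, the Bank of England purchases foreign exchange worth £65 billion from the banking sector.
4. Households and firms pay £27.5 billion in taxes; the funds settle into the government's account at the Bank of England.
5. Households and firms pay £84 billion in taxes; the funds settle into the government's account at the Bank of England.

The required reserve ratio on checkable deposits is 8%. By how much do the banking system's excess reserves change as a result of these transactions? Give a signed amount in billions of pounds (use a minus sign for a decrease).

OMO purchase (from banks) £58.5 billion: reserves +£58.5B, deposits 0.
OMO purchase (from banks) £10 billion: reserves +£10B, deposits 0.
FX purchase £65 billion: reserves +£65B, deposits 0.
Government account inflow £27.5 billion: reserves −£27.5B, deposits −£27.5B.
Government account inflow £84 billion: reserves −£84B, deposits −£84B.
Totals: Δreserves = +£22B, Δdeposits = −£111.5B.
Δrequired reserves = 8% × −£111.5B = −£8.92B.
Δexcess reserves = Δreserves − Δrequired = +£22B − (−£8.92B) = +£30.92 billion.

+£30.92 billion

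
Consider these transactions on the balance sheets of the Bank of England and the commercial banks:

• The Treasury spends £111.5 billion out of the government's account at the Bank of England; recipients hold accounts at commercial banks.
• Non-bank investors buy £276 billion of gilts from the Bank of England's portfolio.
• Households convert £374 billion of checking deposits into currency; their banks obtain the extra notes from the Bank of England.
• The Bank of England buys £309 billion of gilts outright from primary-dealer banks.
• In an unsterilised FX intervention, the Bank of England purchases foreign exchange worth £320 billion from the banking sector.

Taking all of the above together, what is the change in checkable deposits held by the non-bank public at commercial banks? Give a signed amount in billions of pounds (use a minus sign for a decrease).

Government spending £111.5 billion: non-bank counterparties' bank balances rise → +£111.5B.
Asset sale (to non-banks) £276 billion: non-bank counterparties' bank balances fall → −£276B.
Currency withdrawal £374 billion: non-bank counterparties' bank balances fall → −£374B.
OMO purchase (from banks) £309 billion: the counterparty is a bank, so public deposits are unchanged → 0.
FX purchase £320 billion: the counterparty is a bank, so public deposits are unchanged → 0.
Net: 111.5 − 276 − 374 + 0 + 0 = -£538.5 billion.

-£538.5 billion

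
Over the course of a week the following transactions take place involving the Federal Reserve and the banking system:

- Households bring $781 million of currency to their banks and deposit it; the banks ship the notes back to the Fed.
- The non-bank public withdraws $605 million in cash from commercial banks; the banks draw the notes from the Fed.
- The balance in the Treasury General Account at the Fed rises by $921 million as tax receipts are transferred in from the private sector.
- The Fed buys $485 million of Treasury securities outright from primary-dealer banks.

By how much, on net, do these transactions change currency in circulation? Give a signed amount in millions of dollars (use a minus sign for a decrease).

-$176 million

Fed balance sheet:
  Assets:      Securities +$485M
  Liabilities: Bank reserves −$260M, Currency in circulation −$176M, Government deposits +$921M
Commercial banking system:
  Assets:      Reserves at CB −$260M, Securities −$485M
  Liabilities: Checkable deposits −$745M
So the change in currency in circulation is -$176 million.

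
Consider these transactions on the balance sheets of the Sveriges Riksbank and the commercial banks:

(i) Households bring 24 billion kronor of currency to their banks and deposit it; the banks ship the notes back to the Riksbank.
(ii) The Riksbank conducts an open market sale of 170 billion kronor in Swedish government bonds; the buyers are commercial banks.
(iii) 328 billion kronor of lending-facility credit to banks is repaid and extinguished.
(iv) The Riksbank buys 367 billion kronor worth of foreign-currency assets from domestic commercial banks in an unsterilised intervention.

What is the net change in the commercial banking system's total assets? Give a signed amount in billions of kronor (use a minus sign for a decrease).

Currency deposit 24 billion kronor: bank balance sheets expand → +24B.
OMO sale (to banks) 170 billion kronor: just an asset swap on bank balance sheets → 0.
Discount-window repayment 328 billion kronor: bank balance sheets shrink → −328B.
FX purchase 367 billion kronor: just an asset swap on bank balance sheets → 0.
Net: 24 + 0 − 328 + 0 = -304 billion.

-304 billion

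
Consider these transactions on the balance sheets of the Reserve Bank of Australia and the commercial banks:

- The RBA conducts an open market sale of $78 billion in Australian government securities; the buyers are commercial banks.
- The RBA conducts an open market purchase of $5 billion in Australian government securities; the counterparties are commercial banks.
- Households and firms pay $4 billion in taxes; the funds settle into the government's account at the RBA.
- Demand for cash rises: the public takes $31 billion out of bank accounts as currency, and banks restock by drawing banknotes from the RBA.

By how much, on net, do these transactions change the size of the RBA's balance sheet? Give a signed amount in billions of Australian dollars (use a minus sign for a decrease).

OMO sale (to banks) $78 billion: an RBA asset is shed → −$78B.
OMO purchase (from banks) $5 billion: an RBA asset is acquired → +$5B.
Government account inflow $4 billion: only the composition of liabilities changes → 0.
Currency withdrawal $31 billion: only the composition of liabilities changes → 0.
Net: −78 + 5 + 0 + 0 = -$73 billion.

-$73 billion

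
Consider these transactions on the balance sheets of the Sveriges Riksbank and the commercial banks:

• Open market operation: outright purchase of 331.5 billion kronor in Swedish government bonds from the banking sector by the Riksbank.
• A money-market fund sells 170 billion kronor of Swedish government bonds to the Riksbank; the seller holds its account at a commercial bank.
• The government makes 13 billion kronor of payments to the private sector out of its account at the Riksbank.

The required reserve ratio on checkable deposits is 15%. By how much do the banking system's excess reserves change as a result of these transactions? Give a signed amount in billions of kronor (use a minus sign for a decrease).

+487.05 billion

OMO purchase (from banks) 331.5 billion kronor: reserves +331.5B, deposits 0.
Asset purchase (from non-banks) 170 billion kronor: reserves +170B, deposits +170B.
Government spending 13 billion kronor: reserves +13B, deposits +13B.
Totals: Δreserves = +514.5B, Δdeposits = +183B.
Δrequired reserves = 15% × +183B = +27.45B.
Δexcess reserves = Δreserves − Δrequired = +514.5B − (+27.45B) = +487.05 billion.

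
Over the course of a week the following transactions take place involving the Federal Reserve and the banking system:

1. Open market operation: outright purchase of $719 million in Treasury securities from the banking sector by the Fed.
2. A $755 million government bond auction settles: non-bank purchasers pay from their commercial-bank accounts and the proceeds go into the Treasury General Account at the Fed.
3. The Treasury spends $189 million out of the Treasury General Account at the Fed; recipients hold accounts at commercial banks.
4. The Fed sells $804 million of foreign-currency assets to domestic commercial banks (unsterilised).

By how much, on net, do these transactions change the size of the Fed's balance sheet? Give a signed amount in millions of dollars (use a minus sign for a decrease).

-$85 million

OMO purchase (from banks) $719 million: a Fed asset is acquired → +$719M.
Government account inflow $755 million: only the composition of liabilities changes → 0.
Government spending $189 million: only the composition of liabilities changes → 0.
FX sale $804 million: a Fed asset is shed → −$804M.
Net: 719 + 0 + 0 − 804 = -$85 million.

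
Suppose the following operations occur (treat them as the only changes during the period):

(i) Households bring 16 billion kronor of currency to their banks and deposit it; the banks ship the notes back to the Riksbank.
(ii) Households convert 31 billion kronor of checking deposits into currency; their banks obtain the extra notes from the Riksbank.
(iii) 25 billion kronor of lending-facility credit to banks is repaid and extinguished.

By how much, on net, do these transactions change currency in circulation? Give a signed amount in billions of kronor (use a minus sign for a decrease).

+15 billion

Currency deposit 16 billion kronor: notes return to the central bank → −16B.
Currency withdrawal 31 billion kronor: notes leave the central bank → +31B.
Discount-window repayment 25 billion kronor: no currency enters or leaves circulation → 0.
Net: −16 + 31 + 0 = +15 billion.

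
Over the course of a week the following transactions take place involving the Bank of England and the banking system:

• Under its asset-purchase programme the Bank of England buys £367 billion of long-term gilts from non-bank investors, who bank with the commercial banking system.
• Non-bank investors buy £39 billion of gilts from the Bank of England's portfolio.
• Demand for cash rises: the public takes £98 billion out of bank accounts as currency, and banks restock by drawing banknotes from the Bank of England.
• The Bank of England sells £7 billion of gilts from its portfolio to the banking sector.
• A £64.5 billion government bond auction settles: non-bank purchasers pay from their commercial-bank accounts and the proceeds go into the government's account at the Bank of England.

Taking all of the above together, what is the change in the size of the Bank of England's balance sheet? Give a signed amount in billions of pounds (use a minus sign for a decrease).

+£321 billion

Bank of England balance sheet:
  Assets:      Securities +£321B
  Liabilities: Bank reserves +£158.5B, Currency in circulation +£98B, Government deposits +£64.5B
Commercial banking system:
  Assets:      Reserves at CB +£158.5B, Securities +£7B
  Liabilities: Checkable deposits +£165.5B
Change in total Bank of England assets = +£321 billion.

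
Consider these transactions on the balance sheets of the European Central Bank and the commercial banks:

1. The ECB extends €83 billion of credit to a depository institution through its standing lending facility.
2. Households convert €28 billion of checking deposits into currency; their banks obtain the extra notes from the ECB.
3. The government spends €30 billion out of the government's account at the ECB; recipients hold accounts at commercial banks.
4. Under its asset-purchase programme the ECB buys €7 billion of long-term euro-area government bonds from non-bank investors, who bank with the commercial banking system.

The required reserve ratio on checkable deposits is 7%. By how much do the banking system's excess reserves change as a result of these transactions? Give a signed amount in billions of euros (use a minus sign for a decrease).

+€91.37 billion

Discount-window loan €83 billion: reserves +€83B, deposits 0.
Currency withdrawal €28 billion: reserves −€28B, deposits −€28B.
Government spending €30 billion: reserves +€30B, deposits +€30B.
Asset purchase (from non-banks) €7 billion: reserves +€7B, deposits +€7B.
Totals: Δreserves = +€92B, Δdeposits = +€9B.
Δrequired reserves = 7% × +€9B = +€0.63B.
Δexcess reserves = Δreserves − Δrequired = +€92B − (+€0.63B) = +€91.37 billion.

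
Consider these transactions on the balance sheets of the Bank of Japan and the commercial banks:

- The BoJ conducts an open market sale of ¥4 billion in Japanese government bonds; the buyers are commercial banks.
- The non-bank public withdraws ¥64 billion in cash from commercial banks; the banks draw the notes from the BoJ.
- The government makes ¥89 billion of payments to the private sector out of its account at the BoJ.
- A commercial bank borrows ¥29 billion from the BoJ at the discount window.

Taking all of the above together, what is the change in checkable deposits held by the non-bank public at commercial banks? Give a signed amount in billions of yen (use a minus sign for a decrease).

OMO sale (to banks) ¥4 billion: the counterparty is a bank, so public deposits are unchanged → 0.
Currency withdrawal ¥64 billion: non-bank counterparties' bank balances fall → −¥64B.
Government spending ¥89 billion: non-bank counterparties' bank balances rise → +¥89B.
Discount-window loan ¥29 billion: the counterparty is a bank, so public deposits are unchanged → 0.
Net: 0 − 64 + 89 + 0 = +¥25 billion.

+¥25 billion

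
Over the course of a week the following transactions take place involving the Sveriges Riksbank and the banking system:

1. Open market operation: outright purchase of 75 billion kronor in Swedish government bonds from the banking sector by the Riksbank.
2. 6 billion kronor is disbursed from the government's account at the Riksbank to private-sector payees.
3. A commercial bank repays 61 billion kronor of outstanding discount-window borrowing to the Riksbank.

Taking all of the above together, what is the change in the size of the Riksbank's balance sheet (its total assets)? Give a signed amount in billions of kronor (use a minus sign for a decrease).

OMO purchase (from banks) 75 billion kronor: a Riksbank asset is acquired → +75B.
Government spending 6 billion kronor: only the composition of liabilities changes → 0.
Discount-window repayment 61 billion kronor: a Riksbank asset is shed → −61B.
Net: 75 + 0 − 61 = +14 billion.

+14 billion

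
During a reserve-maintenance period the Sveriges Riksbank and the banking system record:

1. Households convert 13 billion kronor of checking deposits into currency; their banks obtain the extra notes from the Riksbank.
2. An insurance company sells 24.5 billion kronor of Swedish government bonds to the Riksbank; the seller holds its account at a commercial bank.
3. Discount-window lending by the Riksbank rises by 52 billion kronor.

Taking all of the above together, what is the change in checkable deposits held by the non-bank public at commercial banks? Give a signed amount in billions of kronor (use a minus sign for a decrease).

Riksbank balance sheet:
  Assets:      Securities +24.5B, Loans to banks +52B
  Liabilities: Bank reserves +63.5B, Currency in circulation +13B
Commercial banking system:
  Assets:      Reserves at CB +63.5B
  Liabilities: Checkable deposits +11.5B, Borrowings from CB +52B
So the change in checkable deposits held by the non-bank public at commercial banks is +11.5 billion.

+11.5 billion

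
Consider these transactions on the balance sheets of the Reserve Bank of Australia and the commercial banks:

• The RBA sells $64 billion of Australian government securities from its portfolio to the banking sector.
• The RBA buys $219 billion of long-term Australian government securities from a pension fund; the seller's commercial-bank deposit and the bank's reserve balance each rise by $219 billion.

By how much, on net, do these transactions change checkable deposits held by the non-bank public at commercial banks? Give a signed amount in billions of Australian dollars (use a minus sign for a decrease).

+$219 billion

RBA balance sheet:
  Assets:      Securities +$155B
  Liabilities: Bank reserves +$155B
Commercial banking system:
  Assets:      Reserves at CB +$155B, Securities +$64B
  Liabilities: Checkable deposits +$219B
So the change in checkable deposits held by the non-bank public at commercial banks is +$219 billion.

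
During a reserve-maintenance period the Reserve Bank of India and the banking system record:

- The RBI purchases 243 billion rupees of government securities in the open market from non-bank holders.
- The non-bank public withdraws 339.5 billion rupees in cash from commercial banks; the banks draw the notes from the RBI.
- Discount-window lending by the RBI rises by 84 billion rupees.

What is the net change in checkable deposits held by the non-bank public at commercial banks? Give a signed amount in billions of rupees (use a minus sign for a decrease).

Asset purchase (from non-banks) 243 billion rupees: non-bank counterparties' bank balances rise → +243B.
Currency withdrawal 339.5 billion rupees: non-bank counterparties' bank balances fall → −339.5B.
Discount-window loan 84 billion rupees: the counterparty is a bank, so public deposits are unchanged → 0.
Net: 243 − 339.5 + 0 = -96.5 billion.

-96.5 billion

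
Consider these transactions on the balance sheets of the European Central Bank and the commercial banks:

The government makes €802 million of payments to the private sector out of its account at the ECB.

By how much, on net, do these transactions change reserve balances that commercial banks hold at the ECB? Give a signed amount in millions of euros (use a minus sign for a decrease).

ECB balance sheet:
  Assets:      no change
  Liabilities: Bank reserves +€802M, Government deposits −€802M
So the change in reserve balances that commercial banks hold at the ECB is +€802 million.

+€802 million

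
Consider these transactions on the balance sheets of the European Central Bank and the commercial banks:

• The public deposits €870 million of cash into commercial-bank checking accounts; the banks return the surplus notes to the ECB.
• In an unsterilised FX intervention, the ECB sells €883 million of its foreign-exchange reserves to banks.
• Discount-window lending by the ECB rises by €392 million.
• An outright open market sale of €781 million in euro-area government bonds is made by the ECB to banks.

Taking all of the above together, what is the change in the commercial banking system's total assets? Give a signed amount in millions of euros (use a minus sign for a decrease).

Currency deposit €870 million: bank balance sheets expand → +€870M.
FX sale €883 million: just an asset swap on bank balance sheets → 0.
Discount-window loan €392 million: bank balance sheets expand → +€392M.
OMO sale (to banks) €781 million: just an asset swap on bank balance sheets → 0.
Net: 870 + 0 + 392 + 0 = +€1262 million.

+€1262 million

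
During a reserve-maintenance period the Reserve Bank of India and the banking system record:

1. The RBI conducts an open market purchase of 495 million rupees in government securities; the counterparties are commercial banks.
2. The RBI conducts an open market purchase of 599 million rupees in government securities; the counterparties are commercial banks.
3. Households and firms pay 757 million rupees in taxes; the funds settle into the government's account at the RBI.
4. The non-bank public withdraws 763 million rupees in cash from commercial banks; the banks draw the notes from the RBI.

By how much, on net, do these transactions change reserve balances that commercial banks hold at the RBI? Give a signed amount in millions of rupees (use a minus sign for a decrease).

-426 million

OMO purchase (from banks) 495 million rupees: the RBI pays by crediting reserve accounts → +495M.
OMO purchase (from banks) 599 million rupees: the RBI pays by crediting reserve accounts → +599M.
Government account inflow 757 million rupees: funds move from bank reserves into the government account → −757M.
Currency withdrawal 763 million rupees: banks swap reserves for currency → −763M.
Net: 495 + 599 − 757 − 763 = -426 million.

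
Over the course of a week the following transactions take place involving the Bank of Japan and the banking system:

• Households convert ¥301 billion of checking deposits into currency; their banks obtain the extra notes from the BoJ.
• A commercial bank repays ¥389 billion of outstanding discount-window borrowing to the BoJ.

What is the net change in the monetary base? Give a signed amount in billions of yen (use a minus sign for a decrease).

BoJ balance sheet:
  Assets:      Loans to banks −¥389B
  Liabilities: Bank reserves −¥690B, Currency in circulation +¥301B
Commercial banking system:
  Assets:      Reserves at CB −¥690B
  Liabilities: Checkable deposits −¥301B, Borrowings from CB −¥389B
Monetary base = currency + reserves: +¥301B + (−¥690B) = -¥389 billion.

-¥389 billion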